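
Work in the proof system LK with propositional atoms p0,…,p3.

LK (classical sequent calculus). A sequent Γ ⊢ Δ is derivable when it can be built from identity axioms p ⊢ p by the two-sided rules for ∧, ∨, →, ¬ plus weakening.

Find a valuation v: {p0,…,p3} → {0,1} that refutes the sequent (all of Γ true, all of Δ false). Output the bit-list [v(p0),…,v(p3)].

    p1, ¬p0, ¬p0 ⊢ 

Search for a countermodel by truth-table:
  v=0000: Γ:[p1=F, ¬p0=T, ¬p0=T] Δ:[] refutes=False
  v=0001: Γ:[p1=F, ¬p0=T, ¬p0=T] Δ:[] refutes=False
  v=0010: Γ:[p1=F, ¬p0=T, ¬p0=T] Δ:[] refutes=False
  v=0011: Γ:[p1=F, ¬p0=T, ¬p0=T] Δ:[] refutes=False
  v=0100: Γ:[p1=T, ¬p0=T, ¬p0=T] Δ:[] refutes=True  ← countermodel

Result: [0, 1, 0, 0]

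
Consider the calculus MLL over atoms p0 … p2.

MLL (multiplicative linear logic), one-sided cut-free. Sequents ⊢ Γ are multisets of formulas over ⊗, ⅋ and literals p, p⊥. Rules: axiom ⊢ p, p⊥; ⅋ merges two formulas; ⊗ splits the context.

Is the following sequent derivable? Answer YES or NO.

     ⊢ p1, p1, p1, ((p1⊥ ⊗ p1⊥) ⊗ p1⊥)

Derivation trace:
[⊗]  ⊢ p1, p1, p1, ((p1⊥ ⊗ p1⊥) ⊗ p1⊥)
  [⊗]  ⊢ p1, p1, (p1⊥ ⊗ p1⊥)
    [Ax]  ⊢ p1, p1⊥
    [Ax]  ⊢ p1, p1⊥
  [Ax]  ⊢ p1, p1⊥

Result: YES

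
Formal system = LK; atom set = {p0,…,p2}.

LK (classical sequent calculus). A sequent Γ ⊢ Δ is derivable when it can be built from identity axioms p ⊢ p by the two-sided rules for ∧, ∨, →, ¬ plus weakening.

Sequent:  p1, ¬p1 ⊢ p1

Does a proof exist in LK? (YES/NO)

Derivation trace:
[WR] p1, ¬p1 ⊢ p1
  [¬L] p1, ¬p1 ⊢ 
    [Ax] p1 ⊢ p1

Result: YES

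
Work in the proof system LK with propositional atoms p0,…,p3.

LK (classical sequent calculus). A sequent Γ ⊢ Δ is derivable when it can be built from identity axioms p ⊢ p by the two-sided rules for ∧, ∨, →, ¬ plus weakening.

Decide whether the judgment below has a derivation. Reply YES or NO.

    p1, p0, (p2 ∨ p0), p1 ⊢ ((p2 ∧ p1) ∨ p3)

Enumerate valuations to refute Γ ⊢ Δ:
  v=0000: Γ:[p1=F, p0=F, (p2 ∨ p0)=F, p1=F] Δ:[((p2 ∧ p1) ∨ p3)=F] refutes=False
  v=0001: Γ:[p1=F, p0=F, (p2 ∨ p0)=F, p1=F] Δ:[((p2 ∧ p1) ∨ p3)=T] refutes=False
  v=0010: Γ:[p1=F, p0=F, (p2 ∨ p0)=T, p1=F] Δ:[((p2 ∧ p1) ∨ p3)=F] refutes=False
  v=0011: Γ:[p1=F, p0=F, (p2 ∨ p0)=T, p1=F] Δ:[((p2 ∧ p1) ∨ p3)=T] refutes=False
  v=0100: Γ:[p1=T, p0=F, (p2 ∨ p0)=F, p1=T] Δ:[((p2 ∧ p1) ∨ p3)=F] refutes=False
  v=0101: Γ:[p1=T, p0=F, (p2 ∨ p0)=F, p1=T] Δ:[((p2 ∧ p1) ∨ p3)=T] refutes=False
  v=0110: Γ:[p1=T, p0=F, (p2 ∨ p0)=T, p1=T] Δ:[((p2 ∧ p1) ∨ p3)=T] refutes=False
  v=0111: Γ:[p1=T, p0=F, (p2 ∨ p0)=T, p1=T] Δ:[((p2 ∧ p1) ∨ p3)=T] refutes=False
  v=1000: Γ:[p1=F, p0=T, (p2 ∨ p0)=T, p1=F] Δ:[((p2 ∧ p1) ∨ p3)=F] refutes=False
  v=1001: Γ:[p1=F, p0=T, (p2 ∨ p0)=T, p1=F] Δ:[((p2 ∧ p1) ∨ p3)=T] refutes=False
  v=1010: Γ:[p1=F, p0=T, (p2 ∨ p0)=T, p1=F] Δ:[((p2 ∧ p1) ∨ p3)=F] refutes=False
  v=1011: Γ:[p1=F, p0=T, (p2 ∨ p0)=T, p1=F] Δ:[((p2 ∧ p1) ∨ p3)=T] refutes=False
  v=1100: Γ:[p1=T, p0=T, (p2 ∨ p0)=T, p1=T] Δ:[((p2 ∧ p1) ∨ p3)=F] refutes=True  ← countermodel

Result: NO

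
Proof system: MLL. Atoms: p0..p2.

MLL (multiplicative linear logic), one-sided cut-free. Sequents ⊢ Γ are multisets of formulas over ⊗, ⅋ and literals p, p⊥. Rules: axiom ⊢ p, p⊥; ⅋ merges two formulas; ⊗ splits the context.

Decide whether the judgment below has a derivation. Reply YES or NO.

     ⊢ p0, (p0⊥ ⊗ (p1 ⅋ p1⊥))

Derivation trace:
[⊗]  ⊢ p0, (p0⊥ ⊗ (p1 ⅋ p1⊥))
  [Ax]  ⊢ p0, p0⊥
  [⅋]  ⊢ (p1 ⅋ p1⊥)
    [Ax]  ⊢ p1, p1⊥

Result: YES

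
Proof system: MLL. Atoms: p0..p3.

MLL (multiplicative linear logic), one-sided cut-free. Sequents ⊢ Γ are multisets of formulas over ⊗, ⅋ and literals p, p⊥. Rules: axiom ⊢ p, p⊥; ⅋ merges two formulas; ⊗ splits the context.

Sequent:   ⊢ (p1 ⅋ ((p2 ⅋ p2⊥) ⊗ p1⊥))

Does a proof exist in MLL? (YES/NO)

Proof tree:
[⅋]  ⊢ (p1 ⅋ ((p2 ⅋ p2⊥) ⊗ p1⊥))
  [⊗]  ⊢ p1, ((p2 ⅋ p2⊥) ⊗ p1⊥)
    [⅋]  ⊢ (p2 ⅋ p2⊥)
      [Ax]  ⊢ p2, p2⊥
    [Ax]  ⊢ p1, p1⊥

Result: YES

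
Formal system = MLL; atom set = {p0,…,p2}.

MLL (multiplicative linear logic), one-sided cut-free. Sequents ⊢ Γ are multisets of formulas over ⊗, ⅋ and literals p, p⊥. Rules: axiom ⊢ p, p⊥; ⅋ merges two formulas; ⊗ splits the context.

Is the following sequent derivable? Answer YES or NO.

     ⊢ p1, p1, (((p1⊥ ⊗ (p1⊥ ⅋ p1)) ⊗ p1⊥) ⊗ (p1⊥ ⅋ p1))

Derivation (root first):
[⊗]  ⊢ p1, p1, (((p1⊥ ⊗ (p1⊥ ⅋ p1)) ⊗ p1⊥) ⊗ (p1⊥ ⅋ p1))
  [⊗]  ⊢ p1, p1, ((p1⊥ ⊗ (p1⊥ ⅋ p1)) ⊗ p1⊥)
    [⊗]  ⊢ p1, (p1⊥ ⊗ (p1⊥ ⅋ p1))
      [Ax]  ⊢ p1, p1⊥
      [⅋]  ⊢ (p1⊥ ⅋ p1)
        [Ax]  ⊢ p1, p1⊥
    [Ax]  ⊢ p1, p1⊥
  [⅋]  ⊢ (p1⊥ ⅋ p1)
    [Ax]  ⊢ p1, p1⊥

Result: YES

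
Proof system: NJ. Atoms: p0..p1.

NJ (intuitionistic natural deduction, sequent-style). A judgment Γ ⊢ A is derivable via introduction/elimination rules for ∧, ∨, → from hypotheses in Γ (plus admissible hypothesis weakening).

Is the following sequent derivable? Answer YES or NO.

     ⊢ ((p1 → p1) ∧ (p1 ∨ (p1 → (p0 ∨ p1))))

Derivation trace:
[∧I]  ⊢ ((p1 → p1) ∧ (p1 ∨ (p1 → (p0 ∨ p1))))
  [→I]  ⊢ (p1 → p1)
    [Ax] p1 ⊢ p1
  [∨I₂]  ⊢ (p1 ∨ (p1 → (p0 ∨ p1)))
    [→I]  ⊢ (p1 → (p0 ∨ p1))
      [∨I₂] p1 ⊢ (p0 ∨ p1)
        [Ax] p1 ⊢ p1

Result: YES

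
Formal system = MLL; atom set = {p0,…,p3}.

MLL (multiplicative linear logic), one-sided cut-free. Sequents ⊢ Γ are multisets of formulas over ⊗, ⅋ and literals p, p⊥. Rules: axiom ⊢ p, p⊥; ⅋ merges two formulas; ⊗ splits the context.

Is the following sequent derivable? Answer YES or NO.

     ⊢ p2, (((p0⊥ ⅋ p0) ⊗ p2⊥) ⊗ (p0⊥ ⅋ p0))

Derivation (root first):
[⊗]  ⊢ p2, (((p0⊥ ⅋ p0) ⊗ p2⊥) ⊗ (p0⊥ ⅋ p0))
  [⊗]  ⊢ p2, ((p0⊥ ⅋ p0) ⊗ p2⊥)
    [⅋]  ⊢ (p0⊥ ⅋ p0)
      [Ax]  ⊢ p0, p0⊥
    [Ax]  ⊢ p2, p2⊥
  [⅋]  ⊢ (p0⊥ ⅋ p0)
    [Ax]  ⊢ p0, p0⊥

Result: YES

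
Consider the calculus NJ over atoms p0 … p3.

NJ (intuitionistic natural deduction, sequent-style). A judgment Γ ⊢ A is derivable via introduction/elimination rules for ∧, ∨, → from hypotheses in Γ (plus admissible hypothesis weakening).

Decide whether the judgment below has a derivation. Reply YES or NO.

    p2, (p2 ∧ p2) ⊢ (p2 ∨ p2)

Derivation trace:
[Wk] p2, (p2 ∧ p2) ⊢ (p2 ∨ p2)
  [∨I₁] p2 ⊢ (p2 ∨ p2)
    [Ax] p2 ⊢ p2

Result: YES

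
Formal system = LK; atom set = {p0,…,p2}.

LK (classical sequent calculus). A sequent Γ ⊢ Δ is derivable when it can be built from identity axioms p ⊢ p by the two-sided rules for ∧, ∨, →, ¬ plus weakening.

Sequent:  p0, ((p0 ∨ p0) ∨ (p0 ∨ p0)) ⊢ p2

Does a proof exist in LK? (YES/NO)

Truth-table refutation:
  v=000: Γ:[p0=F, ((p0 ∨ p0) ∨ (p0 ∨ p0))=F] Δ:[p2=F] refutes=False
  v=001: Γ:[p0=F, ((p0 ∨ p0) ∨ (p0 ∨ p0))=F] Δ:[p2=T] refutes=False
  v=010: Γ:[p0=F, ((p0 ∨ p0) ∨ (p0 ∨ p0))=F] Δ:[p2=F] refutes=False
  v=011: Γ:[p0=F, ((p0 ∨ p0) ∨ (p0 ∨ p0))=F] Δ:[p2=T] refutes=False
  v=100: Γ:[p0=T, ((p0 ∨ p0) ∨ (p0 ∨ p0))=T] Δ:[p2=F] refutes=True  ← countermodel

Result: NO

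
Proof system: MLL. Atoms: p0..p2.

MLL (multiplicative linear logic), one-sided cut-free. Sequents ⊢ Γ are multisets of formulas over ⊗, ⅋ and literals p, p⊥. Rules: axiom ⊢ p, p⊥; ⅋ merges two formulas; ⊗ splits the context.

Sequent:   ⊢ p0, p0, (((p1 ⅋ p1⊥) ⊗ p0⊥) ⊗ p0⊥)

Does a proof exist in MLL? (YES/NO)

Derivation (root first):
[⊗]  ⊢ p0, p0, (((p1 ⅋ p1⊥) ⊗ p0⊥) ⊗ p0⊥)
  [⊗]  ⊢ p0, ((p1 ⅋ p1⊥) ⊗ p0⊥)
    [⅋]  ⊢ (p1 ⅋ p1⊥)
      [Ax]  ⊢ p1, p1⊥
    [Ax]  ⊢ p0, p0⊥
  [Ax]  ⊢ p0, p0⊥

Result: YES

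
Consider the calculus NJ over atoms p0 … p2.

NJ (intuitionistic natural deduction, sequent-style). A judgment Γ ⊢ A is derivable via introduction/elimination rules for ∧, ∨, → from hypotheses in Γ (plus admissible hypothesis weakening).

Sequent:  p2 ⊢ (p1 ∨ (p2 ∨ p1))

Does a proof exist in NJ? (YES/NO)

Proof tree:
[∨I₂] p2 ⊢ (p1 ∨ (p2 ∨ p1))
  [∨I₁] p2 ⊢ (p2 ∨ p1)
    [Ax] p2 ⊢ p2

Result: YES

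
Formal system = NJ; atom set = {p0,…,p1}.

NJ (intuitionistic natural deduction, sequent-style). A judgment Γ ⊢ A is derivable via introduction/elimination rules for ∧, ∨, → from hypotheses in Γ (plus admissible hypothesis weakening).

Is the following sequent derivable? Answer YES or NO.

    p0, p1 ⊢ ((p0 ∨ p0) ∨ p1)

Proof tree:
[∨I₁] p0, p1 ⊢ ((p0 ∨ p0) ∨ p1)
  [Wk] p0, p1 ⊢ (p0 ∨ p0)
    [∨I₁] p0 ⊢ (p0 ∨ p0)
      [Ax] p0 ⊢ p0

Result: YES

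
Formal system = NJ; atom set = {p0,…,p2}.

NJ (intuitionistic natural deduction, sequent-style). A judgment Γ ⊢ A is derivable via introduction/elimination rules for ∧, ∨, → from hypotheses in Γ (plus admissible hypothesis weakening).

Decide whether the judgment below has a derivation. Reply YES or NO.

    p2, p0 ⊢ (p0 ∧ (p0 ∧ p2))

Proof tree:
[∧I] p2, p0 ⊢ (p0 ∧ (p0 ∧ p2))
  [Ax] p0 ⊢ p0
  [∧I] p2, p0 ⊢ (p0 ∧ p2)
    [Ax] p0 ⊢ p0
    [Ax] p2 ⊢ p2

Result: YES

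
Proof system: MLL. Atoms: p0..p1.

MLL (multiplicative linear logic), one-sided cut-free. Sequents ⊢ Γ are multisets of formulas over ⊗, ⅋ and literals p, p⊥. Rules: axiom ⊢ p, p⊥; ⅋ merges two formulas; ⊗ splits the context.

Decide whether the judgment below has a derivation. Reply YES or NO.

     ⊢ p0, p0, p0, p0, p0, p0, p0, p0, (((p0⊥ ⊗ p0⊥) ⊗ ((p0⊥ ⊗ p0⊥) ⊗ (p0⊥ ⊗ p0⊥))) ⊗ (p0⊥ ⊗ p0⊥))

Derivation trace:
[⊗]  ⊢ p0, p0, p0, p0, p0, p0, p0, p0, (((p0⊥ ⊗ p0⊥) ⊗ ((p0⊥ ⊗ p0⊥) ⊗ (p0⊥ ⊗ p0⊥))) ⊗ (p0⊥ ⊗ p0⊥))
  [⊗]  ⊢ p0, p0, p0, p0, p0, p0, ((p0⊥ ⊗ p0⊥) ⊗ ((p0⊥ ⊗ p0⊥) ⊗ (p0⊥ ⊗ p0⊥)))
    [⊗]  ⊢ p0, p0, (p0⊥ ⊗ p0⊥)
      [Ax]  ⊢ p0, p0⊥
      [Ax]  ⊢ p0, p0⊥
    [⊗]  ⊢ p0, p0, p0, p0, ((p0⊥ ⊗ p0⊥) ⊗ (p0⊥ ⊗ p0⊥))
      [⊗]  ⊢ p0, p0, (p0⊥ ⊗ p0⊥)
        [Ax]  ⊢ p0, p0⊥
        [Ax]  ⊢ p0, p0⊥
      [⊗]  ⊢ p0, p0, (p0⊥ ⊗ p0⊥)
        [Ax]  ⊢ p0, p0⊥
        [Ax]  ⊢ p0, p0⊥
  [⊗]  ⊢ p0, p0, (p0⊥ ⊗ p0⊥)
    [Ax]  ⊢ p0, p0⊥
    [Ax]  ⊢ p0, p0⊥

Result: YES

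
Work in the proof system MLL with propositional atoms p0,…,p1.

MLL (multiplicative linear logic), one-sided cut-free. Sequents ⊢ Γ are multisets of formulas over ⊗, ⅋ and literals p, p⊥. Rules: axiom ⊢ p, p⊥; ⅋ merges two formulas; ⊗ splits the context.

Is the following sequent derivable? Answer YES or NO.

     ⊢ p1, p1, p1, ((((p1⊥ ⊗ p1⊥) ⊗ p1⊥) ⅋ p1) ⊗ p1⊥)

Proof tree:
[⊗]  ⊢ p1, p1, p1, ((((p1⊥ ⊗ p1⊥) ⊗ p1⊥) ⅋ p1) ⊗ p1⊥)
  [⅋]  ⊢ p1, p1, (((p1⊥ ⊗ p1⊥) ⊗ p1⊥) ⅋ p1)
    [⊗]  ⊢ p1, p1, p1, ((p1⊥ ⊗ p1⊥) ⊗ p1⊥)
      [⊗]  ⊢ p1, p1, (p1⊥ ⊗ p1⊥)
        [Ax]  ⊢ p1, p1⊥
        [Ax]  ⊢ p1, p1⊥
      [Ax]  ⊢ p1, p1⊥
  [Ax]  ⊢ p1, p1⊥

Result: YES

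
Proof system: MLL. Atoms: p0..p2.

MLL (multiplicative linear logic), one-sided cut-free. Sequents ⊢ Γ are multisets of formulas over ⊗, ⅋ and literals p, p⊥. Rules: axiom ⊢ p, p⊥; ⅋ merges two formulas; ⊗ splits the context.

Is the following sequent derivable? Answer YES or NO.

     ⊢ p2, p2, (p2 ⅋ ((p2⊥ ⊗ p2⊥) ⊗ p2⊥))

Proof tree:
[⅋]  ⊢ p2, p2, (p2 ⅋ ((p2⊥ ⊗ p2⊥) ⊗ p2⊥))
  [⊗]  ⊢ p2, p2, p2, ((p2⊥ ⊗ p2⊥) ⊗ p2⊥)
    [⊗]  ⊢ p2, p2, (p2⊥ ⊗ p2⊥)
      [Ax]  ⊢ p2, p2⊥
      [Ax]  ⊢ p2, p2⊥
    [Ax]  ⊢ p2, p2⊥

Result: YES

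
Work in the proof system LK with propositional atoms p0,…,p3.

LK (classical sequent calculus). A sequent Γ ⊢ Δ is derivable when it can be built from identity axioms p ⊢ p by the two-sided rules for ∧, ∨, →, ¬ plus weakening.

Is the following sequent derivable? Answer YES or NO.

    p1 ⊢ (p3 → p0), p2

Enumerate valuations to refute Γ ⊢ Δ:
  v=0000: Γ:[p1=F] Δ:[(p3 → p0)=T, p2=F] refutes=False
  v=0001: Γ:[p1=F] Δ:[(p3 → p0)=F, p2=F] refutes=False
  v=0010: Γ:[p1=F] Δ:[(p3 → p0)=T, p2=T] refutes=False
  v=0011: Γ:[p1=F] Δ:[(p3 → p0)=F, p2=T] refutes=False
  v=0100: Γ:[p1=T] Δ:[(p3 → p0)=T, p2=F] refutes=False
  v=0101: Γ:[p1=T] Δ:[(p3 → p0)=F, p2=F] refutes=True  ← countermodel

Result: NO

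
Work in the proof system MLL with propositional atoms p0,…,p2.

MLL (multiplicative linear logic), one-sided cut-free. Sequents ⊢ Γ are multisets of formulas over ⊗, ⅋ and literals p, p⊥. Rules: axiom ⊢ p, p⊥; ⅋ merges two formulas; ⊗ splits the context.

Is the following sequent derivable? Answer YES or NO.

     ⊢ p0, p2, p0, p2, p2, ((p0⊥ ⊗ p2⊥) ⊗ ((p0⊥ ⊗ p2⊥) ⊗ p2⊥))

Derivation trace:
[⊗]  ⊢ p0, p2, p0, p2, p2, ((p0⊥ ⊗ p2⊥) ⊗ ((p0⊥ ⊗ p2⊥) ⊗ p2⊥))
  [⊗]  ⊢ p0, p2, (p0⊥ ⊗ p2⊥)
    [Ax]  ⊢ p0, p0⊥
    [Ax]  ⊢ p2, p2⊥
  [⊗]  ⊢ p0, p2, p2, ((p0⊥ ⊗ p2⊥) ⊗ p2⊥)
    [⊗]  ⊢ p0, p2, (p0⊥ ⊗ p2⊥)
      [Ax]  ⊢ p0, p0⊥
      [Ax]  ⊢ p2, p2⊥
    [Ax]  ⊢ p2, p2⊥

Result: YES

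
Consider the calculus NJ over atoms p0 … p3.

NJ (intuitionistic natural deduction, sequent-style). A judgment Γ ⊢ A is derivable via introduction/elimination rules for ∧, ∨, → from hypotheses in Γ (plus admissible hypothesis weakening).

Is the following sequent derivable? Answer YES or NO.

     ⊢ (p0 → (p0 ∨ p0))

Proof tree:
[→I]  ⊢ (p0 → (p0 ∨ p0))
  [∨I₁] p0 ⊢ (p0 ∨ p0)
    [Ax] p0 ⊢ p0

Result: YES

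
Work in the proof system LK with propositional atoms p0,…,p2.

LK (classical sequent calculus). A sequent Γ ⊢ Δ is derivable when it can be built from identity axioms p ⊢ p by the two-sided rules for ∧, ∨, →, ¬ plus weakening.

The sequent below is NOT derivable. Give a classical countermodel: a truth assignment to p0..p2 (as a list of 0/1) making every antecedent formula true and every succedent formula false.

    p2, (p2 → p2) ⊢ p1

Search for a countermodel by truth-table:
  v=000: Γ:[p2=F, (p2 → p2)=T] Δ:[p1=F] refutes=False
  v=001: Γ:[p2=T, (p2 → p2)=T] Δ:[p1=F] refutes=True  ← countermodel

Result: [0, 0, 1]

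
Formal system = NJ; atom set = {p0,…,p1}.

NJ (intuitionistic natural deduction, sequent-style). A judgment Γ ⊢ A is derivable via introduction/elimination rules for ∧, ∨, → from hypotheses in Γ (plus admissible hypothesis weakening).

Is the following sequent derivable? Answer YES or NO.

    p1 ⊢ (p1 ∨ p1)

Derivation trace:
[→E] p1 ⊢ (p1 ∨ p1)
  [→I]  ⊢ (p1 → (p1 ∨ p1))
    [∨I₁] p1 ⊢ (p1 ∨ p1)
      [Ax] p1 ⊢ p1
  [Ax] p1 ⊢ p1

Result: YES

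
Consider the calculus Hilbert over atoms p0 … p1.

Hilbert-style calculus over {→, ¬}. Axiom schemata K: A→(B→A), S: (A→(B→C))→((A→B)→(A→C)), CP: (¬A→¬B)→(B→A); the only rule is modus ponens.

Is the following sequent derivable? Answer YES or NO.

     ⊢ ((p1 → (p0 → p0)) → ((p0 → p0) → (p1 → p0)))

Search for a countermodel by truth-table:
  v=00: Γ:[] Δ:[((p1 → (p0 → p0)) → ((p0 → p0) → (p1 → p0)))=T] refutes=False
  v=01: Γ:[] Δ:[((p1 → (p0 → p0)) → ((p0 → p0) → (p1 → p0)))=F] refutes=True  ← countermodel

Result: NO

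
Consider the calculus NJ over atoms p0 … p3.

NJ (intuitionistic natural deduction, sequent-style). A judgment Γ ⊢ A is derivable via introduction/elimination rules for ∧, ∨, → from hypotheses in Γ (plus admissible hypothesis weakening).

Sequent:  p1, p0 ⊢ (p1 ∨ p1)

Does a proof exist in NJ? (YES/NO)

Proof tree:
[∨I₁] p1, p0 ⊢ (p1 ∨ p1)
  [Wk] p1, p0 ⊢ p1
    [Ax] p1 ⊢ p1

Result: YES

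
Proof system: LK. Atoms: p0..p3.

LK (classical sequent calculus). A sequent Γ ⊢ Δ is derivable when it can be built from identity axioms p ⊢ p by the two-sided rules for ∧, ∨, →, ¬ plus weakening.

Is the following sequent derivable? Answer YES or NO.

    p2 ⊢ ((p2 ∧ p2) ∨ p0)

Derivation (root first):
[∨R] p2 ⊢ ((p2 ∧ p2) ∨ p0)
  [WR] p2 ⊢ (p2 ∧ p2), p0
    [∧R] p2 ⊢ (p2 ∧ p2)
      [Ax] p2 ⊢ p2
      [Ax] p2 ⊢ p2

Result: YES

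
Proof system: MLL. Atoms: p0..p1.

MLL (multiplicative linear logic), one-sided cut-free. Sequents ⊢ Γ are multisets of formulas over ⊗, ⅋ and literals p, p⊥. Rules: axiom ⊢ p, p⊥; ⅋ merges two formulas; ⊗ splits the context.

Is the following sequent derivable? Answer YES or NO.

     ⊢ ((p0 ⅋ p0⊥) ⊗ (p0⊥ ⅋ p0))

Proof tree:
[⊗]  ⊢ ((p0 ⅋ p0⊥) ⊗ (p0⊥ ⅋ p0))
  [⅋]  ⊢ (p0 ⅋ p0⊥)
    [Ax]  ⊢ p0, p0⊥
  [⅋]  ⊢ (p0⊥ ⅋ p0)
    [Ax]  ⊢ p0, p0⊥

Result: YES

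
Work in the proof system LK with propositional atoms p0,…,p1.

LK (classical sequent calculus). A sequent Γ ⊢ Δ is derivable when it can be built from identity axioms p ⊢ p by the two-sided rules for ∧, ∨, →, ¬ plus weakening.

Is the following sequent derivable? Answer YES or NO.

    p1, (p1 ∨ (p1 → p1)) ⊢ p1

Derivation (root first):
[∨L] p1, (p1 ∨ (p1 → p1)) ⊢ p1
  [Ax] p1 ⊢ p1
  [→L] p1, (p1 → p1) ⊢ p1
    [Ax] p1 ⊢ p1
    [Ax] p1 ⊢ p1

Result: YES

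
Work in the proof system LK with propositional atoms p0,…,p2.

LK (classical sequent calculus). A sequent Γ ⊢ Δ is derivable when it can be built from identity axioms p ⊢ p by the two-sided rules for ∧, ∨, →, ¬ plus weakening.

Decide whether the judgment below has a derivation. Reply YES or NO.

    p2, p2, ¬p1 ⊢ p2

Derivation trace:
[¬L] p2, p2, ¬p1 ⊢ p2
  [WR] p2, p2 ⊢ p2, p1
    [WL] p2, p2 ⊢ p2
      [Ax] p2 ⊢ p2

Result: YES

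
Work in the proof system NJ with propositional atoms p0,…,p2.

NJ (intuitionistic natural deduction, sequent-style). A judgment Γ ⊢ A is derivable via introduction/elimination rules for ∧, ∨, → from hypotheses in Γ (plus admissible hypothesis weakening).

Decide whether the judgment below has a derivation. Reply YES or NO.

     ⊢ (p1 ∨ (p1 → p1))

Derivation (root first):
[∨I₂]  ⊢ (p1 ∨ (p1 → p1))
  [→I]  ⊢ (p1 → p1)
    [Ax] p1 ⊢ p1

Result: YES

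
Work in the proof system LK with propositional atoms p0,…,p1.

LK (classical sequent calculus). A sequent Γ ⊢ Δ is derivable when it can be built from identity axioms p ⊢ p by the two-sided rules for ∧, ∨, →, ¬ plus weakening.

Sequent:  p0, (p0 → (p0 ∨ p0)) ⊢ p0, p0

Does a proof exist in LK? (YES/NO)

Proof tree:
[WR] p0, (p0 → (p0 ∨ p0)) ⊢ p0, p0
  [→L] p0, (p0 → (p0 ∨ p0)) ⊢ p0
    [Ax] p0 ⊢ p0
    [∨L] (p0 ∨ p0) ⊢ p0
      [Ax] p0 ⊢ p0
      [Ax] p0 ⊢ p0

Result: YES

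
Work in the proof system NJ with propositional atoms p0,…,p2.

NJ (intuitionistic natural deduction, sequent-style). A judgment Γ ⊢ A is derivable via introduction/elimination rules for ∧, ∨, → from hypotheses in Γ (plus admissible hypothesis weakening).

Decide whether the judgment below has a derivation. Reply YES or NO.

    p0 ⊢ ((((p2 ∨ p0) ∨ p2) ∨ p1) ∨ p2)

Derivation (root first):
[∨I₁] p0 ⊢ ((((p2 ∨ p0) ∨ p2) ∨ p1) ∨ p2)
  [∨I₁] p0 ⊢ (((p2 ∨ p0) ∨ p2) ∨ p1)
    [∨I₁] p0 ⊢ ((p2 ∨ p0) ∨ p2)
      [∨I₂] p0 ⊢ (p2 ∨ p0)
        [Ax] p0 ⊢ p0

Result: YES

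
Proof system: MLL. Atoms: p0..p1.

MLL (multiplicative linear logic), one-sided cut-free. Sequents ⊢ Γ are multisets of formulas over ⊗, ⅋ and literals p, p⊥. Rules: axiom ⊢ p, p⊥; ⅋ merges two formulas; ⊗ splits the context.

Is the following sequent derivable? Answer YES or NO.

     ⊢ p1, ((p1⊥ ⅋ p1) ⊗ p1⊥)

Derivation trace:
[⊗]  ⊢ p1, ((p1⊥ ⅋ p1) ⊗ p1⊥)
  [⅋]  ⊢ (p1⊥ ⅋ p1)
    [Ax]  ⊢ p1, p1⊥
  [Ax]  ⊢ p1, p1⊥

Result: YES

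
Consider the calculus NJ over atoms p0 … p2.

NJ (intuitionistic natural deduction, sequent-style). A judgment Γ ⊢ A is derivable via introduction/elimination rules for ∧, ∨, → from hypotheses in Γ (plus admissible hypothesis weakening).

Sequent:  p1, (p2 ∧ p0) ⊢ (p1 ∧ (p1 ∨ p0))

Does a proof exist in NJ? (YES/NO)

Derivation (root first):
[Wk] p1, (p2 ∧ p0) ⊢ (p1 ∧ (p1 ∨ p0))
  [∧I] p1 ⊢ (p1 ∧ (p1 ∨ p0))
    [Ax] p1 ⊢ p1
    [∨I₁] p1 ⊢ (p1 ∨ p0)
      [Ax] p1 ⊢ p1

Result: YES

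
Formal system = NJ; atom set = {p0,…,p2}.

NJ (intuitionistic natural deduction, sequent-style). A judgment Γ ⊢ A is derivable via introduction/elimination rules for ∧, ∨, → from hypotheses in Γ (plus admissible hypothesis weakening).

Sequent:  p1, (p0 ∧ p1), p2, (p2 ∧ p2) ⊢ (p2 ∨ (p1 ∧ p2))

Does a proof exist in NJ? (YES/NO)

Derivation trace:
[Wk] p1, (p0 ∧ p1), p2, (p2 ∧ p2) ⊢ (p2 ∨ (p1 ∧ p2))
  [∨I₂] p1, (p0 ∧ p1), p2 ⊢ (p2 ∨ (p1 ∧ p2))
    [∧I] p1, (p0 ∧ p1), p2 ⊢ (p1 ∧ p2)
      [Wk] p1, (p0 ∧ p1) ⊢ p1
        [Ax] p1 ⊢ p1
      [Ax] p2 ⊢ p2

Result: YES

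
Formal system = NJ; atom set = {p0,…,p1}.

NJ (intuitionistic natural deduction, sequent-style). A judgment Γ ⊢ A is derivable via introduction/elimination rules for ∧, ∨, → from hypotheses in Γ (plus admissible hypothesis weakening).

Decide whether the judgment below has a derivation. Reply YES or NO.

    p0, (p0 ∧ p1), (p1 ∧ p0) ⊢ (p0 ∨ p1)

Proof tree:
[Wk] p0, (p0 ∧ p1), (p1 ∧ p0) ⊢ (p0 ∨ p1)
  [∨I₁] p0, (p0 ∧ p1) ⊢ (p0 ∨ p1)
    [Wk] p0, (p0 ∧ p1) ⊢ p0
      [Ax] p0 ⊢ p0

Result: YES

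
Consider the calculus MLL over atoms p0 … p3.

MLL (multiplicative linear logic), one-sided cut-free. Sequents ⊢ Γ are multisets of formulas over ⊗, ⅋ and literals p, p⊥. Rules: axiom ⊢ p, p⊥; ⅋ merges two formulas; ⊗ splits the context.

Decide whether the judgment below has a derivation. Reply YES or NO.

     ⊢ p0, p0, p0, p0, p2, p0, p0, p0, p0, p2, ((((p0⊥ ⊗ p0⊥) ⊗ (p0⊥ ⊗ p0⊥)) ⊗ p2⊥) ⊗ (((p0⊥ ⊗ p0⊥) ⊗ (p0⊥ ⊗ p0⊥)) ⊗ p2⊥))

Proof tree:
[⊗]  ⊢ p0, p0, p0, p0, p2, p0, p0, p0, p0, p2, ((((p0⊥ ⊗ p0⊥) ⊗ (p0⊥ ⊗ p0⊥)) ⊗ p2⊥) ⊗ (((p0⊥ ⊗ p0⊥) ⊗ (p0⊥ ⊗ p0⊥)) ⊗ p2⊥))
  [⊗]  ⊢ p0, p0, p0, p0, p2, (((p0⊥ ⊗ p0⊥) ⊗ (p0⊥ ⊗ p0⊥)) ⊗ p2⊥)
    [⊗]  ⊢ p0, p0, p0, p0, ((p0⊥ ⊗ p0⊥) ⊗ (p0⊥ ⊗ p0⊥))
      [⊗]  ⊢ p0, p0, (p0⊥ ⊗ p0⊥)
        [Ax]  ⊢ p0, p0⊥
        [Ax]  ⊢ p0, p0⊥
      [⊗]  ⊢ p0, p0, (p0⊥ ⊗ p0⊥)
        [Ax]  ⊢ p0, p0⊥
        [Ax]  ⊢ p0, p0⊥
    [Ax]  ⊢ p2, p2⊥
  [⊗]  ⊢ p0, p0, p0, p0, p2, (((p0⊥ ⊗ p0⊥) ⊗ (p0⊥ ⊗ p0⊥)) ⊗ p2⊥)
    [⊗]  ⊢ p0, p0, p0, p0, ((p0⊥ ⊗ p0⊥) ⊗ (p0⊥ ⊗ p0⊥))
      [⊗]  ⊢ p0, p0, (p0⊥ ⊗ p0⊥)
        [Ax]  ⊢ p0, p0⊥
        [Ax]  ⊢ p0, p0⊥
      [⊗]  ⊢ p0, p0, (p0⊥ ⊗ p0⊥)
        [Ax]  ⊢ p0, p0⊥
        [Ax]  ⊢ p0, p0⊥
    [Ax]  ⊢ p2, p2⊥

Result: YES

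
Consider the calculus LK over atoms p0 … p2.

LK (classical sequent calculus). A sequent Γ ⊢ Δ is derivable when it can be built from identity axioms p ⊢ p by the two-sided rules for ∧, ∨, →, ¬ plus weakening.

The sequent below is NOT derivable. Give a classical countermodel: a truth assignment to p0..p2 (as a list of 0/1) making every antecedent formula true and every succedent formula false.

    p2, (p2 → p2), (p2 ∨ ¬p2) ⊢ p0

Enumerate valuations to refute Γ ⊢ Δ:
  v=000: Γ:[p2=F, (p2 → p2)=T, (p2 ∨ ¬p2)=T] Δ:[p0=F] refutes=False
  v=001: Γ:[p2=T, (p2 → p2)=T, (p2 ∨ ¬p2)=T] Δ:[p0=F] refutes=True  ← countermodel

Result: [0, 0, 1]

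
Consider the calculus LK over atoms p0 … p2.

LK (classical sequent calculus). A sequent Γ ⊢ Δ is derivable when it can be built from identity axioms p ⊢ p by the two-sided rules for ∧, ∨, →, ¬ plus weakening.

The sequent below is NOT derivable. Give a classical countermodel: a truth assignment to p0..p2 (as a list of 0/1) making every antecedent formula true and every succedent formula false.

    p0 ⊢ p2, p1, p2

Enumerate valuations to refute Γ ⊢ Δ:
  v=000: Γ:[p0=F] Δ:[p2=F, p1=F, p2=F] refutes=False
  v=001: Γ:[p0=F] Δ:[p2=T, p1=F, p2=T] refutes=False
  v=010: Γ:[p0=F] Δ:[p2=F, p1=T, p2=F] refutes=False
  v=011: Γ:[p0=F] Δ:[p2=T, p1=T, p2=T] refutes=False
  v=100: Γ:[p0=T] Δ:[p2=F, p1=F, p2=F] refutes=True  ← countermodel

Result: [1, 0, 0]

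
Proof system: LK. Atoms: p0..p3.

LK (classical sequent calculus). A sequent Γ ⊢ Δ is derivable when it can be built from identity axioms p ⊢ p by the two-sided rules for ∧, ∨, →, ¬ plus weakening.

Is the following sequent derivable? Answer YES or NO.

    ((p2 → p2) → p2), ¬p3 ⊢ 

Enumerate valuations to refute Γ ⊢ Δ:
  v=0000: Γ:[((p2 → p2) → p2)=F, ¬p3=T] Δ:[] refutes=False
  v=0001: Γ:[((p2 → p2) → p2)=F, ¬p3=F] Δ:[] refutes=False
  v=0010: Γ:[((p2 → p2) → p2)=T, ¬p3=T] Δ:[] refutes=True  ← countermodel

Result: NO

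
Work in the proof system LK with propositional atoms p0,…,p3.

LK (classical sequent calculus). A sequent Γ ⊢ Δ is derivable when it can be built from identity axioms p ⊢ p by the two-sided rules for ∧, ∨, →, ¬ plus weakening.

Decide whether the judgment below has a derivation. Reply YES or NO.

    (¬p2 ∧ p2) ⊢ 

Derivation (root first):
[∧L] (¬p2 ∧ p2) ⊢ 
  [¬L] p2, ¬p2 ⊢ 
    [Ax] p2 ⊢ p2

Result: YES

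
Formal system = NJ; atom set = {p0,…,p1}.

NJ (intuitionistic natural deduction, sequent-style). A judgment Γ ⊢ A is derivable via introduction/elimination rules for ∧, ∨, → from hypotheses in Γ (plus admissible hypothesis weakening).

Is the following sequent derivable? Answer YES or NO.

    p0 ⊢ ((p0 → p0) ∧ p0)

Derivation trace:
[∧I] p0 ⊢ ((p0 → p0) ∧ p0)
  [→I]  ⊢ (p0 → p0)
    [Ax] p0 ⊢ p0
  [Ax] p0 ⊢ p0

Result: YES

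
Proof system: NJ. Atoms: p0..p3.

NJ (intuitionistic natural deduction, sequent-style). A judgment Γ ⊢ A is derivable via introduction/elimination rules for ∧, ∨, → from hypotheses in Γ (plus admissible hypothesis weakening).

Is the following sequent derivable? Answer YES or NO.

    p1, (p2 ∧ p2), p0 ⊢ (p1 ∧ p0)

Derivation trace:
[∧I] p1, (p2 ∧ p2), p0 ⊢ (p1 ∧ p0)
  [Wk] p1, (p2 ∧ p2) ⊢ p1
    [Ax] p1 ⊢ p1
  [Ax] p0 ⊢ p0

Result: YES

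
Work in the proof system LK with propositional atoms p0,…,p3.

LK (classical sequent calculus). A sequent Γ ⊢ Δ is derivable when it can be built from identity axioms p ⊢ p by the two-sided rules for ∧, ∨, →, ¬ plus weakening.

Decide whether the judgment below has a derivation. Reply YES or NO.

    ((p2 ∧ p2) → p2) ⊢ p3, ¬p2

Truth-table refutation:
  v=0000: Γ:[((p2 ∧ p2) → p2)=T] Δ:[p3=F, ¬p2=T] refutes=False
  v=0001: Γ:[((p2 ∧ p2) → p2)=T] Δ:[p3=T, ¬p2=T] refutes=False
  v=0010: Γ:[((p2 ∧ p2) → p2)=T] Δ:[p3=F, ¬p2=F] refutes=True  ← countermodel

Result: NO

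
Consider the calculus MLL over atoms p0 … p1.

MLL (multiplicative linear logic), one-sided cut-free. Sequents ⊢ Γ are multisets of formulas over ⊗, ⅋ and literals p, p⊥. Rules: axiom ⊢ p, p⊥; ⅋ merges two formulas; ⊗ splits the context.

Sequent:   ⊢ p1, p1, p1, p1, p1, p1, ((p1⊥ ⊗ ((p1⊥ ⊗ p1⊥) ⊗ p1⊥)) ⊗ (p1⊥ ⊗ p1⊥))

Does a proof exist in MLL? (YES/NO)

Derivation trace:
[⊗]  ⊢ p1, p1, p1, p1, p1, p1, ((p1⊥ ⊗ ((p1⊥ ⊗ p1⊥) ⊗ p1⊥)) ⊗ (p1⊥ ⊗ p1⊥))
  [⊗]  ⊢ p1, p1, p1, p1, (p1⊥ ⊗ ((p1⊥ ⊗ p1⊥) ⊗ p1⊥))
    [Ax]  ⊢ p1, p1⊥
    [⊗]  ⊢ p1, p1, p1, ((p1⊥ ⊗ p1⊥) ⊗ p1⊥)
      [⊗]  ⊢ p1, p1, (p1⊥ ⊗ p1⊥)
        [Ax]  ⊢ p1, p1⊥
        [Ax]  ⊢ p1, p1⊥
      [Ax]  ⊢ p1, p1⊥
  [⊗]  ⊢ p1, p1, (p1⊥ ⊗ p1⊥)
    [Ax]  ⊢ p1, p1⊥
    [Ax]  ⊢ p1, p1⊥

Result: YES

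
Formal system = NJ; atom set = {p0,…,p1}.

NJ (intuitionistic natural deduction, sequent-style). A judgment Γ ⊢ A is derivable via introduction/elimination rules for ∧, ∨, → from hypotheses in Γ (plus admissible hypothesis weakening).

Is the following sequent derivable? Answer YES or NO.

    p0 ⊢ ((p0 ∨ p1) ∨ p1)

Derivation (root first):
[∨I₁] p0 ⊢ ((p0 ∨ p1) ∨ p1)
  [∨I₁] p0 ⊢ (p0 ∨ p1)
    [Ax] p0 ⊢ p0

Result: YES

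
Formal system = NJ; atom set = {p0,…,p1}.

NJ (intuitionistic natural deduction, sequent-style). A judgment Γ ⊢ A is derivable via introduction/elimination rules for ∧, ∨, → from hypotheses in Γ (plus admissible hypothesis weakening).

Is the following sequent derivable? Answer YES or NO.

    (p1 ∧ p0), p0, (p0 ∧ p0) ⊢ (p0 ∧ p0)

Derivation trace:
[Wk] (p1 ∧ p0), p0, (p0 ∧ p0) ⊢ (p0 ∧ p0)
  [∧I] (p1 ∧ p0), p0 ⊢ (p0 ∧ p0)
    [Ax] p0 ⊢ p0
    [Wk] p0, (p1 ∧ p0), p0 ⊢ p0
      [Wk] p0, (p1 ∧ p0) ⊢ p0
        [Ax] p0 ⊢ p0

Result: YES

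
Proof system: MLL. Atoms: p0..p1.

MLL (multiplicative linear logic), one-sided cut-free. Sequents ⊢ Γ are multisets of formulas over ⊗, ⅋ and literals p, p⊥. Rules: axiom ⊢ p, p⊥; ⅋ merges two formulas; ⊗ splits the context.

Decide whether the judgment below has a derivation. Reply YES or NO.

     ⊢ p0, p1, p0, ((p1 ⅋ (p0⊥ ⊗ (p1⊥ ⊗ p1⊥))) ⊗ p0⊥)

Derivation trace:
[⊗]  ⊢ p0, p1, p0, ((p1 ⅋ (p0⊥ ⊗ (p1⊥ ⊗ p1⊥))) ⊗ p0⊥)
  [⅋]  ⊢ p0, p1, (p1 ⅋ (p0⊥ ⊗ (p1⊥ ⊗ p1⊥)))
    [⊗]  ⊢ p0, p1, p1, (p0⊥ ⊗ (p1⊥ ⊗ p1⊥))
      [Ax]  ⊢ p0, p0⊥
      [⊗]  ⊢ p1, p1, (p1⊥ ⊗ p1⊥)
        [Ax]  ⊢ p1, p1⊥
        [Ax]  ⊢ p1, p1⊥
  [Ax]  ⊢ p0, p0⊥

Result: YES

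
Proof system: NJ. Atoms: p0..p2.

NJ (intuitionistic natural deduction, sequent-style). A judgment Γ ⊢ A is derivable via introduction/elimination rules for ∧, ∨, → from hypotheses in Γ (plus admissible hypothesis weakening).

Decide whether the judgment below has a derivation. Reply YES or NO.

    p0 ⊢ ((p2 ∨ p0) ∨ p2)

Derivation (root first):
[∨I₁] p0 ⊢ ((p2 ∨ p0) ∨ p2)
  [∨I₂] p0 ⊢ (p2 ∨ p0)
    [Ax] p0 ⊢ p0

Result: YES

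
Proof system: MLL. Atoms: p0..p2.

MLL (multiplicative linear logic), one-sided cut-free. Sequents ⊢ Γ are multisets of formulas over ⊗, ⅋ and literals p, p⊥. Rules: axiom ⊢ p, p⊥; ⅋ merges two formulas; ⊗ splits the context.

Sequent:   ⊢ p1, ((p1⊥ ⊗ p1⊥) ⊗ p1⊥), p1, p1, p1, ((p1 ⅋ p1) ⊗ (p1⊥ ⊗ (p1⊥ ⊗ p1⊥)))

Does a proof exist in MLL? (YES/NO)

Proof tree:
[⊗]  ⊢ p1, ((p1⊥ ⊗ p1⊥) ⊗ p1⊥), p1, p1, p1, ((p1 ⅋ p1) ⊗ (p1⊥ ⊗ (p1⊥ ⊗ p1⊥)))
  [⅋]  ⊢ p1, ((p1⊥ ⊗ p1⊥) ⊗ p1⊥), (p1 ⅋ p1)
    [⊗]  ⊢ p1, p1, p1, ((p1⊥ ⊗ p1⊥) ⊗ p1⊥)
      [⊗]  ⊢ p1, p1, (p1⊥ ⊗ p1⊥)
        [Ax]  ⊢ p1, p1⊥
        [Ax]  ⊢ p1, p1⊥
      [Ax]  ⊢ p1, p1⊥
  [⊗]  ⊢ p1, p1, p1, (p1⊥ ⊗ (p1⊥ ⊗ p1⊥))
    [Ax]  ⊢ p1, p1⊥
    [⊗]  ⊢ p1, p1, (p1⊥ ⊗ p1⊥)
      [Ax]  ⊢ p1, p1⊥
      [Ax]  ⊢ p1, p1⊥

Result: YES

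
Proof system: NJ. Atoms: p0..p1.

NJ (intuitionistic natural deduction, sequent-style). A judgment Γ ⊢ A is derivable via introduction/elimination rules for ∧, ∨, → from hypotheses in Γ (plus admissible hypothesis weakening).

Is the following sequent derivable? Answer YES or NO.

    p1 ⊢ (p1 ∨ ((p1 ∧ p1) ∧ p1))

Derivation trace:
[∨I₂] p1 ⊢ (p1 ∨ ((p1 ∧ p1) ∧ p1))
  [∧I] p1 ⊢ ((p1 ∧ p1) ∧ p1)
    [∧I] p1 ⊢ (p1 ∧ p1)
      [Ax] p1 ⊢ p1
      [Ax] p1 ⊢ p1
    [Ax] p1 ⊢ p1

Result: YES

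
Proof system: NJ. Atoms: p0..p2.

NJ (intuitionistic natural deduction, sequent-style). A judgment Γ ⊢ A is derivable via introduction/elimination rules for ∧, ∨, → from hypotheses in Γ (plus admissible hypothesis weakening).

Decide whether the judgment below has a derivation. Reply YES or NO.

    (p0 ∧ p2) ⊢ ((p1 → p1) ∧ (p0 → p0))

Derivation trace:
[Wk] (p0 ∧ p2) ⊢ ((p1 → p1) ∧ (p0 → p0))
  [∧I]  ⊢ ((p1 → p1) ∧ (p0 → p0))
    [→I]  ⊢ (p1 → p1)
      [Ax] p1 ⊢ p1
    [→I]  ⊢ (p0 → p0)
      [Ax] p0 ⊢ p0

Result: YES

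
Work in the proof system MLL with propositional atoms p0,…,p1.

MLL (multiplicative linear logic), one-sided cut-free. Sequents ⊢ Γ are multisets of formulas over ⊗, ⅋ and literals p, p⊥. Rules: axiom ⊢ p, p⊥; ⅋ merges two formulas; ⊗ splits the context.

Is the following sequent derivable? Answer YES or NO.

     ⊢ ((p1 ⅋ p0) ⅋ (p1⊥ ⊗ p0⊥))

Derivation trace:
[⅋]  ⊢ ((p1 ⅋ p0) ⅋ (p1⊥ ⊗ p0⊥))
  [⅋]  ⊢ (p1⊥ ⊗ p0⊥), (p1 ⅋ p0)
    [⊗]  ⊢ p1, p0, (p1⊥ ⊗ p0⊥)
      [Ax]  ⊢ p1, p1⊥
      [Ax]  ⊢ p0, p0⊥

Result: YES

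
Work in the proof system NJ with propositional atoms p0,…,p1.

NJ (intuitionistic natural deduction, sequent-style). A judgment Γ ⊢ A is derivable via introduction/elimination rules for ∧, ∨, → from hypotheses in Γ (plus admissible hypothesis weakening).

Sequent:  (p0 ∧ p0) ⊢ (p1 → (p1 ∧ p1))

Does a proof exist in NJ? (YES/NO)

Derivation trace:
[Wk] (p0 ∧ p0) ⊢ (p1 → (p1 ∧ p1))
  [→I]  ⊢ (p1 → (p1 ∧ p1))
    [∧I] p1 ⊢ (p1 ∧ p1)
      [Ax] p1 ⊢ p1
      [Ax] p1 ⊢ p1

Result: YES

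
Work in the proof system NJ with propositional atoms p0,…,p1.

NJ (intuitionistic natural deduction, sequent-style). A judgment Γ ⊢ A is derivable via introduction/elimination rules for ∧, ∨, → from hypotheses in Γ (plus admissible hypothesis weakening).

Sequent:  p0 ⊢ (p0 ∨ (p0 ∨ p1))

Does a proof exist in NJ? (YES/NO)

Derivation (root first):
[∨I₂] p0 ⊢ (p0 ∨ (p0 ∨ p1))
  [∨I₁] p0 ⊢ (p0 ∨ p1)
    [Ax] p0 ⊢ p0

Result: YES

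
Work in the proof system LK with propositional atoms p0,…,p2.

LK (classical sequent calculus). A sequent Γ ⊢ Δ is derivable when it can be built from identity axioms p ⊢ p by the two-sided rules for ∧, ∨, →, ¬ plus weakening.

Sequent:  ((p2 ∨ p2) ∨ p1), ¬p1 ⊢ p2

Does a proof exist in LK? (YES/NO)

Proof tree:
[¬L] ((p2 ∨ p2) ∨ p1), ¬p1 ⊢ p2
  [∨L] ((p2 ∨ p2) ∨ p1) ⊢ p1, p2
    [∨L] (p2 ∨ p2) ⊢ p2
      [Ax] p2 ⊢ p2
      [Ax] p2 ⊢ p2
    [Ax] p1 ⊢ p1

Result: YES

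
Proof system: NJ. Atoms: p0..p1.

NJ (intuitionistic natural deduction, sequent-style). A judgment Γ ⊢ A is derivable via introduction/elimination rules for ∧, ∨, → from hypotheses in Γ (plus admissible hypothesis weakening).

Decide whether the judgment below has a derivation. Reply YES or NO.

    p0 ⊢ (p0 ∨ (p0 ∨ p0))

Derivation (root first):
[∨I₂] p0 ⊢ (p0 ∨ (p0 ∨ p0))
  [∨I₁] p0 ⊢ (p0 ∨ p0)
    [Ax] p0 ⊢ p0

Result: YES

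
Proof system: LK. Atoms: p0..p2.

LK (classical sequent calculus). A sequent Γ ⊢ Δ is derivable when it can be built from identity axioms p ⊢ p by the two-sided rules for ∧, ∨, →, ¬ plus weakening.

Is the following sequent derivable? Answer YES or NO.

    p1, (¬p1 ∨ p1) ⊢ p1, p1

Proof tree:
[WR] p1, (¬p1 ∨ p1) ⊢ p1, p1
  [∨L] p1, (¬p1 ∨ p1) ⊢ p1
    [¬L] p1, ¬p1 ⊢ 
      [Ax] p1 ⊢ p1
    [Ax] p1 ⊢ p1

Result: YES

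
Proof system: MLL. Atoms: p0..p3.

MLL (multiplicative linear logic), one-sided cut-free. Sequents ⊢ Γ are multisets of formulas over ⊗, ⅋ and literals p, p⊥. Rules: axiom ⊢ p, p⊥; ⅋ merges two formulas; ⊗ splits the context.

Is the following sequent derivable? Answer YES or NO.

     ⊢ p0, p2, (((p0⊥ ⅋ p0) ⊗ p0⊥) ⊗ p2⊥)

Proof tree:
[⊗]  ⊢ p0, p2, (((p0⊥ ⅋ p0) ⊗ p0⊥) ⊗ p2⊥)
  [⊗]  ⊢ p0, ((p0⊥ ⅋ p0) ⊗ p0⊥)
    [⅋]  ⊢ (p0⊥ ⅋ p0)
      [Ax]  ⊢ p0, p0⊥
    [Ax]  ⊢ p0, p0⊥
  [Ax]  ⊢ p2, p2⊥

Result: YES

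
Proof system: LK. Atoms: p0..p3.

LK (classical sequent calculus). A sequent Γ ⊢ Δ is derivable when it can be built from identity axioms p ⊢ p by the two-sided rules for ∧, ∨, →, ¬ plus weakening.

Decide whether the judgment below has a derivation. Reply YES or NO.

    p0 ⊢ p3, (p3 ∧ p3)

Truth-table refutation:
  v=0000: Γ:[p0=F] Δ:[p3=F, (p3 ∧ p3)=F] refutes=False
  v=0001: Γ:[p0=F] Δ:[p3=T, (p3 ∧ p3)=T] refutes=False
  v=0010: Γ:[p0=F] Δ:[p3=F, (p3 ∧ p3)=F] refutes=False
  v=0011: Γ:[p0=F] Δ:[p3=T, (p3 ∧ p3)=T] refutes=False
  v=0100: Γ:[p0=F] Δ:[p3=F, (p3 ∧ p3)=F] refutes=False
  v=0101: Γ:[p0=F] Δ:[p3=T, (p3 ∧ p3)=T] refutes=False
  v=0110: Γ:[p0=F] Δ:[p3=F, (p3 ∧ p3)=F] refutes=False
  v=0111: Γ:[p0=F] Δ:[p3=T, (p3 ∧ p3)=T] refutes=False
  v=1000: Γ:[p0=T] Δ:[p3=F, (p3 ∧ p3)=F] refutes=True  ← countermodel

Result: NO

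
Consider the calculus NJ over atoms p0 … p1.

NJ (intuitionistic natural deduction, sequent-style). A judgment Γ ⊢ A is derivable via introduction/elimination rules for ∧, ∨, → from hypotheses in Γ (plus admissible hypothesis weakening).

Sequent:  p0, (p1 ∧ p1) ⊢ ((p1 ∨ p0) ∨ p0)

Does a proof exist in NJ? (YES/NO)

Derivation (root first):
[∨I₁] p0, (p1 ∧ p1) ⊢ ((p1 ∨ p0) ∨ p0)
  [Wk] p0, (p1 ∧ p1) ⊢ (p1 ∨ p0)
    [∨I₂] p0 ⊢ (p1 ∨ p0)
      [Ax] p0 ⊢ p0

Result: YES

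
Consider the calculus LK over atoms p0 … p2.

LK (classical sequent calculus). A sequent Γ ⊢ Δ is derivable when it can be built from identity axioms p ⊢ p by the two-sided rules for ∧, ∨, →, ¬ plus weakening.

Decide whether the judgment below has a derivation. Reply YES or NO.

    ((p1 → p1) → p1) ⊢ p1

Derivation (root first):
[→L] ((p1 → p1) → p1) ⊢ p1
  [→R]  ⊢ (p1 → p1)
    [Ax] p1 ⊢ p1
  [Ax] p1 ⊢ p1

Result: YES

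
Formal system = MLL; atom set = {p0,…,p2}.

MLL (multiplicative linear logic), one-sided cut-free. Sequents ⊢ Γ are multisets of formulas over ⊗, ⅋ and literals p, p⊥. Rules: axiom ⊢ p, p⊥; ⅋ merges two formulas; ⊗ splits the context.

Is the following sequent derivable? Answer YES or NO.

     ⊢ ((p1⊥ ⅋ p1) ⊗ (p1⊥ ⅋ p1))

Derivation trace:
[⊗]  ⊢ ((p1⊥ ⅋ p1) ⊗ (p1⊥ ⅋ p1))
  [⅋]  ⊢ (p1⊥ ⅋ p1)
    [Ax]  ⊢ p1, p1⊥
  [⅋]  ⊢ (p1⊥ ⅋ p1)
    [Ax]  ⊢ p1, p1⊥

Result: YES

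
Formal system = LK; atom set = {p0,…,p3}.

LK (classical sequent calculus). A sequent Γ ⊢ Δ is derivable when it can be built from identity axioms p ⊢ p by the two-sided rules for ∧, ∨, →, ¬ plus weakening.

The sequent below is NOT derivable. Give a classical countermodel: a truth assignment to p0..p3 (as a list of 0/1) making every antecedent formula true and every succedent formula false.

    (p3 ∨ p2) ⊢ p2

Truth-table refutation:
  v=0000: Γ:[(p3 ∨ p2)=F] Δ:[p2=F] refutes=False
  v=0001: Γ:[(p3 ∨ p2)=T] Δ:[p2=F] refutes=True  ← countermodel

Result: [0, 0, 0, 1]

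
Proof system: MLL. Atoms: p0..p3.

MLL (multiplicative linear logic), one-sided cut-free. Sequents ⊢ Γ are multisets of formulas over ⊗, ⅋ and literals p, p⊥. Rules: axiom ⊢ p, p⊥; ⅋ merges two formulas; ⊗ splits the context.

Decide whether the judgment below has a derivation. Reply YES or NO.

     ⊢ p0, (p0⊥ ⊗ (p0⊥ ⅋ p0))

Derivation (root first):
[⊗]  ⊢ p0, (p0⊥ ⊗ (p0⊥ ⅋ p0))
  [Ax]  ⊢ p0, p0⊥
  [⅋]  ⊢ (p0⊥ ⅋ p0)
    [Ax]  ⊢ p0, p0⊥

Result: YES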